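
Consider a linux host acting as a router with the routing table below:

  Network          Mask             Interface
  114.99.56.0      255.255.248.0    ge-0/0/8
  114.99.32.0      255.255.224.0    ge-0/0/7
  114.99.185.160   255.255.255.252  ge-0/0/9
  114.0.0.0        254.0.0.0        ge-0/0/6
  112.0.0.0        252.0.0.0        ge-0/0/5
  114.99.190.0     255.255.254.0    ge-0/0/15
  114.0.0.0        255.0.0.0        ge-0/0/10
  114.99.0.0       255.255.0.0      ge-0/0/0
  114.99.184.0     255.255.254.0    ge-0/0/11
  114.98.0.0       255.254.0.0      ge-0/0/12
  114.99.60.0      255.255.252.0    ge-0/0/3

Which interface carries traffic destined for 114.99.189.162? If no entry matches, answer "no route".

Routes whose prefix contains 114.99.189.162:
  112.0.0.0/6 (112.0.0.0 - 115.255.255.255) -> ge-0/0/5
  114.0.0.0/7 (114.0.0.0 - 115.255.255.255) -> ge-0/0/6
  114.0.0.0/8 (114.0.0.0 - 114.255.255.255) -> ge-0/0/10
  114.98.0.0/15 (114.98.0.0 - 114.99.255.255) -> ge-0/0/12
  114.99.0.0/16 (114.99.0.0 - 114.99.255.255) -> ge-0/0/0
More-specific entries that do NOT match:
  114.99.185.160/30 (114.99.185.160 - 114.99.185.163) does not contain 114.99.189.162
  114.99.190.0/23 (114.99.190.0 - 114.99.191.255) does not contain 114.99.189.162
  114.99.184.0/23 (114.99.184.0 - 114.99.185.255) does not contain 114.99.189.162
  114.99.60.0/22 (114.99.60.0 - 114.99.63.255) does not contain 114.99.189.162
  114.99.56.0/21 (114.99.56.0 - 114.99.63.255) does not contain 114.99.189.162
  114.99.32.0/19 (114.99.32.0 - 114.99.63.255) does not contain 114.99.189.162
Longest matching prefix is /16 -> interface ge-0/0/0.

ge-0/0/0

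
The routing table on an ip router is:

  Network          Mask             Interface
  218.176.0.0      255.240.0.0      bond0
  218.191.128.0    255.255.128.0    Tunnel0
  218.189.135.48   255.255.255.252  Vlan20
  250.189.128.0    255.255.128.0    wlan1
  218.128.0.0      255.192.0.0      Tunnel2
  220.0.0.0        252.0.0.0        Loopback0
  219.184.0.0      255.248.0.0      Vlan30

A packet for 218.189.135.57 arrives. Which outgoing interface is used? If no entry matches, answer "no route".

Routes whose prefix contains 218.189.135.57:
  218.128.0.0/10 (218.128.0.0 - 218.191.255.255) -> Tunnel2
  218.176.0.0/12 (218.176.0.0 - 218.191.255.255) -> bond0
More-specific entries that do NOT match:
  218.189.135.48/30 (218.189.135.48 - 218.189.135.51) does not contain 218.189.135.57
  218.191.128.0/17 (218.191.128.0 - 218.191.255.255) does not contain 218.189.135.57
  250.189.128.0/17 (250.189.128.0 - 250.189.255.255) does not contain 218.189.135.57
  219.184.0.0/13 (219.184.0.0 - 219.191.255.255) does not contain 218.189.135.57
Longest matching prefix is /12 -> interface bond0.

bond0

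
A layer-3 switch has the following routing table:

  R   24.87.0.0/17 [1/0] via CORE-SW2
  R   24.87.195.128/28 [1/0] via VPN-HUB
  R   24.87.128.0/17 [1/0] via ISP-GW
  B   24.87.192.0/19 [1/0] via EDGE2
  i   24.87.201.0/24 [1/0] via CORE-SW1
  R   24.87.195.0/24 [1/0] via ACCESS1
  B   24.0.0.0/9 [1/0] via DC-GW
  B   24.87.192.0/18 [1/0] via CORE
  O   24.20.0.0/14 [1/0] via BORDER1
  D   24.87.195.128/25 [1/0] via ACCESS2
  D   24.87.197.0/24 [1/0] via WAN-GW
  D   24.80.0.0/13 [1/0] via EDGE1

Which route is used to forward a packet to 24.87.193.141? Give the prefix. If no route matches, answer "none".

Entries matching 24.87.193.141:
  24.0.0.0/9 (24.0.0.0 - 24.127.255.255)
  24.80.0.0/13 (24.80.0.0 - 24.87.255.255)
  24.87.128.0/17 (24.87.128.0 - 24.87.255.255)
  24.87.192.0/18 (24.87.192.0 - 24.87.255.255)
  24.87.192.0/19 (24.87.192.0 - 24.87.223.255)
Most specific is 24.87.192.0/19.

24.87.192.0/19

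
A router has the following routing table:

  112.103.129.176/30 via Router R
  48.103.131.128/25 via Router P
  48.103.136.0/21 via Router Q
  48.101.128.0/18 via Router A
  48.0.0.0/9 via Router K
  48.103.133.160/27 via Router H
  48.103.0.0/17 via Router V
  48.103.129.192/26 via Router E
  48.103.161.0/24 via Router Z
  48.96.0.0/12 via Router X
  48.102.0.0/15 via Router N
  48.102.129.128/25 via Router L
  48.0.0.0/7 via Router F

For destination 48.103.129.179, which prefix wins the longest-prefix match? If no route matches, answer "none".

Entries matching 48.103.129.179:
  48.0.0.0/7 (48.0.0.0 - 49.255.255.255)
  48.0.0.0/9 (48.0.0.0 - 48.127.255.255)
  48.96.0.0/12 (48.96.0.0 - 48.111.255.255)
  48.102.0.0/15 (48.102.0.0 - 48.103.255.255)
Most specific is 48.102.0.0/15.

48.102.0.0/15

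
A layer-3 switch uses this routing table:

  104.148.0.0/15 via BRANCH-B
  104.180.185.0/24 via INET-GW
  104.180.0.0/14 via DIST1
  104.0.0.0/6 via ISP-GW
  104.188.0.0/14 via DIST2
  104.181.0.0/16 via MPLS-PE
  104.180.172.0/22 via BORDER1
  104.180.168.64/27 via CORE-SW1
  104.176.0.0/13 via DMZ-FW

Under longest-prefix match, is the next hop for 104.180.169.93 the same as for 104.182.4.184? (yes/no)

yes

104.180.169.93: longest match 104.180.0.0/14 -> DIST1
104.182.4.184: longest match 104.180.0.0/14 -> DIST1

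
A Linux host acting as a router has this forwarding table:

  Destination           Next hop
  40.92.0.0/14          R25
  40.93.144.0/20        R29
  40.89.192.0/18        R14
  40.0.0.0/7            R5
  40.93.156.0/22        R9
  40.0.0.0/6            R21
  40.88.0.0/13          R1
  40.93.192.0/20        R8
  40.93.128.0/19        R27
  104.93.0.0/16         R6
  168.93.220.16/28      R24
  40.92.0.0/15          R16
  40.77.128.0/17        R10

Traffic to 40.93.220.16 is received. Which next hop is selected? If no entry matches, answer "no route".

Routes whose prefix contains 40.93.220.16:
  40.0.0.0/6 (40.0.0.0 - 43.255.255.255) -> R21
  40.0.0.0/7 (40.0.0.0 - 41.255.255.255) -> R5
  40.88.0.0/13 (40.88.0.0 - 40.95.255.255) -> R1
  40.92.0.0/14 (40.92.0.0 - 40.95.255.255) -> R25
  40.92.0.0/15 (40.92.0.0 - 40.93.255.255) -> R16
More-specific entries that do NOT match:
  168.93.220.16/28 (168.93.220.16 - 168.93.220.31) does not contain 40.93.220.16
  40.93.156.0/22 (40.93.156.0 - 40.93.159.255) does not contain 40.93.220.16
  40.93.144.0/20 (40.93.144.0 - 40.93.159.255) does not contain 40.93.220.16
  40.93.192.0/20 (40.93.192.0 - 40.93.207.255) does not contain 40.93.220.16
  40.93.128.0/19 (40.93.128.0 - 40.93.159.255) does not contain 40.93.220.16
  40.89.192.0/18 (40.89.192.0 - 40.89.255.255) does not contain 40.93.220.16
  40.77.128.0/17 (40.77.128.0 - 40.77.255.255) does not contain 40.93.220.16
  104.93.0.0/16 (104.93.0.0 - 104.93.255.255) does not contain 40.93.220.16
Longest matching prefix is /15 -> next hop R16.

R16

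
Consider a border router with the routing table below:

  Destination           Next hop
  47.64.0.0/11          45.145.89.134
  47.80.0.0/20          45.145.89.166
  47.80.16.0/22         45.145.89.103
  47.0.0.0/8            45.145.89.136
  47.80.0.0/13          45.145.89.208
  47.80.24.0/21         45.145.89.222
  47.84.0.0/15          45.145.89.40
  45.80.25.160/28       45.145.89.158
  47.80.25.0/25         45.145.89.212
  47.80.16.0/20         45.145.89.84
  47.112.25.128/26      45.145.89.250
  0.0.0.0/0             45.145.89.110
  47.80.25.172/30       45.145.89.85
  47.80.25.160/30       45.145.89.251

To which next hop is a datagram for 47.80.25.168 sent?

45.145.89.222

Routes whose prefix contains 47.80.25.168:
  0.0.0.0/0 (default, matches everything) -> 45.145.89.110
  47.0.0.0/8 (47.0.0.0 - 47.255.255.255) -> 45.145.89.136
  47.64.0.0/11 (47.64.0.0 - 47.95.255.255) -> 45.145.89.134
  47.80.0.0/13 (47.80.0.0 - 47.87.255.255) -> 45.145.89.208
  47.80.16.0/20 (47.80.16.0 - 47.80.31.255) -> 45.145.89.84
  47.80.24.0/21 (47.80.24.0 - 47.80.31.255) -> 45.145.89.222
More-specific entries that do NOT match:
  47.80.25.172/30 (47.80.25.172 - 47.80.25.175) does not contain 47.80.25.168
  47.80.25.160/30 (47.80.25.160 - 47.80.25.163) does not contain 47.80.25.168
  45.80.25.160/28 (45.80.25.160 - 45.80.25.175) does not contain 47.80.25.168
  47.112.25.128/26 (47.112.25.128 - 47.112.25.191) does not contain 47.80.25.168
  47.80.25.0/25 (47.80.25.0 - 47.80.25.127) does not contain 47.80.25.168
  47.80.16.0/22 (47.80.16.0 - 47.80.19.255) does not contain 47.80.25.168
Longest matching prefix is /21 -> next hop 45.145.89.222.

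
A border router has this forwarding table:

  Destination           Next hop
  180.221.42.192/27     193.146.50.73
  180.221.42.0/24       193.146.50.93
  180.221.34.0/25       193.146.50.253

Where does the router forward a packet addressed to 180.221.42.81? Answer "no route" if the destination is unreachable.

193.146.50.93

Routes whose prefix contains 180.221.42.81:
  180.221.42.0/24 (180.221.42.0 - 180.221.42.255) -> 193.146.50.93
More-specific entries that do NOT match:
  180.221.42.192/27 (180.221.42.192 - 180.221.42.223) does not contain 180.221.42.81
  180.221.34.0/25 (180.221.34.0 - 180.221.34.127) does not contain 180.221.42.81
Longest matching prefix is /24 -> next hop 193.146.50.93.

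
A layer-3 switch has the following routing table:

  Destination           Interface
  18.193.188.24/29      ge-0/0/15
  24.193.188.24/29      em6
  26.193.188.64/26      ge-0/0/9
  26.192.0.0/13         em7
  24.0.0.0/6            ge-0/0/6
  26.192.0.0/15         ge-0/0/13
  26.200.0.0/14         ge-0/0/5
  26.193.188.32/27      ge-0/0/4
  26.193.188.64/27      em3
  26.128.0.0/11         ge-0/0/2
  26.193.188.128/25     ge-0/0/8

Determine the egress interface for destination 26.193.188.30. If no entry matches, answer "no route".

ge-0/0/13

Routes whose prefix contains 26.193.188.30:
  24.0.0.0/6 (24.0.0.0 - 27.255.255.255) -> ge-0/0/6
  26.192.0.0/13 (26.192.0.0 - 26.199.255.255) -> em7
  26.192.0.0/15 (26.192.0.0 - 26.193.255.255) -> ge-0/0/13
More-specific entries that do NOT match:
  18.193.188.24/29 (18.193.188.24 - 18.193.188.31) does not contain 26.193.188.30
  24.193.188.24/29 (24.193.188.24 - 24.193.188.31) does not contain 26.193.188.30
  26.193.188.32/27 (26.193.188.32 - 26.193.188.63) does not contain 26.193.188.30
  26.193.188.64/27 (26.193.188.64 - 26.193.188.95) does not contain 26.193.188.30
  26.193.188.64/26 (26.193.188.64 - 26.193.188.127) does not contain 26.193.188.30
  26.193.188.128/25 (26.193.188.128 - 26.193.188.255) does not contain 26.193.188.30
Longest matching prefix is /15 -> interface ge-0/0/13.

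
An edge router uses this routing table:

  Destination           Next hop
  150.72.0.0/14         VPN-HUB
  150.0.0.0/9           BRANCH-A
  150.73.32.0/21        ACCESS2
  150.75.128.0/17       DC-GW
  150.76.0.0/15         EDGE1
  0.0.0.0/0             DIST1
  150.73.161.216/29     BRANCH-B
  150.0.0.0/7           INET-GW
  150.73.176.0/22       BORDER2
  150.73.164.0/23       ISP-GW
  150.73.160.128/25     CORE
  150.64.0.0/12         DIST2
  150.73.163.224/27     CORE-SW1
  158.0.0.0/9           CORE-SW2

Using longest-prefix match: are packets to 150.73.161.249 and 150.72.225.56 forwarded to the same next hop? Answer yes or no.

yes

150.73.161.249: longest match 150.72.0.0/14 -> VPN-HUB
150.72.225.56: longest match 150.72.0.0/14 -> VPN-HUB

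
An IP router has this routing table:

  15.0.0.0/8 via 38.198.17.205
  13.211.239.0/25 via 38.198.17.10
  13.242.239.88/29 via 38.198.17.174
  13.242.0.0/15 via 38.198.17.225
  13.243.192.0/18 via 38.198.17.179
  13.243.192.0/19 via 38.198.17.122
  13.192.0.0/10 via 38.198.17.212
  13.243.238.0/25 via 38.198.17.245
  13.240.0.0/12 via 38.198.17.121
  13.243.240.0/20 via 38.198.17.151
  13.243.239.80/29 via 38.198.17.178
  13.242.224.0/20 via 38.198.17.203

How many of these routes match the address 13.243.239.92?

Prefixes containing 13.243.239.92:
  13.192.0.0/10 (13.192.0.0 - 13.255.255.255)
  13.240.0.0/12 (13.240.0.0 - 13.255.255.255)
  13.242.0.0/15 (13.242.0.0 - 13.243.255.255)
  13.243.192.0/18 (13.243.192.0 - 13.243.255.255)
Total matching entries: 4.

4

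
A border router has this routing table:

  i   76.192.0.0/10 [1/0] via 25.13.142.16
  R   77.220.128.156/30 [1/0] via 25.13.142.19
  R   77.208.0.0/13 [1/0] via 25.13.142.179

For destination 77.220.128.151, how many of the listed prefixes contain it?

No listed prefix contains 77.220.128.151.
Total matching entries: 0.

0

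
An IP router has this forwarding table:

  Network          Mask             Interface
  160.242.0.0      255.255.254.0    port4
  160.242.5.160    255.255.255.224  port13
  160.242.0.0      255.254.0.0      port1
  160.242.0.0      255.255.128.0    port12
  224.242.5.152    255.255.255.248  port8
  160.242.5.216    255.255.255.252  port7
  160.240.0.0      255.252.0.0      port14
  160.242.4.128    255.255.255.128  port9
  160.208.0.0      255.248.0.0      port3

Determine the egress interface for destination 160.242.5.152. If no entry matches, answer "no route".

Routes whose prefix contains 160.242.5.152:
  160.240.0.0/14 (160.240.0.0 - 160.243.255.255) -> port14
  160.242.0.0/15 (160.242.0.0 - 160.243.255.255) -> port1
  160.242.0.0/17 (160.242.0.0 - 160.242.127.255) -> port12
More-specific entries that do NOT match:
  160.242.5.216/30 (160.242.5.216 - 160.242.5.219) does not contain 160.242.5.152
  224.242.5.152/29 (224.242.5.152 - 224.242.5.159) does not contain 160.242.5.152
  160.242.5.160/27 (160.242.5.160 - 160.242.5.191) does not contain 160.242.5.152
  160.242.4.128/25 (160.242.4.128 - 160.242.4.255) does not contain 160.242.5.152
  160.242.0.0/23 (160.242.0.0 - 160.242.1.255) does not contain 160.242.5.152
Longest matching prefix is /17 -> interface port12.

port12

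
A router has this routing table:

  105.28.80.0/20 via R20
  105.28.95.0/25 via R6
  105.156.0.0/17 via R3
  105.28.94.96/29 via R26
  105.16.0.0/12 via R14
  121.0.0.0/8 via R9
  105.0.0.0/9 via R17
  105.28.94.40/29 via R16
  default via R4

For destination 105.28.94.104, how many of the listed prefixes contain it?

4

Prefixes containing 105.28.94.104:
  0.0.0.0/0 (default, matches everything)
  105.0.0.0/9 (105.0.0.0 - 105.127.255.255)
  105.16.0.0/12 (105.16.0.0 - 105.31.255.255)
  105.28.80.0/20 (105.28.80.0 - 105.28.95.255)
Total matching entries: 4.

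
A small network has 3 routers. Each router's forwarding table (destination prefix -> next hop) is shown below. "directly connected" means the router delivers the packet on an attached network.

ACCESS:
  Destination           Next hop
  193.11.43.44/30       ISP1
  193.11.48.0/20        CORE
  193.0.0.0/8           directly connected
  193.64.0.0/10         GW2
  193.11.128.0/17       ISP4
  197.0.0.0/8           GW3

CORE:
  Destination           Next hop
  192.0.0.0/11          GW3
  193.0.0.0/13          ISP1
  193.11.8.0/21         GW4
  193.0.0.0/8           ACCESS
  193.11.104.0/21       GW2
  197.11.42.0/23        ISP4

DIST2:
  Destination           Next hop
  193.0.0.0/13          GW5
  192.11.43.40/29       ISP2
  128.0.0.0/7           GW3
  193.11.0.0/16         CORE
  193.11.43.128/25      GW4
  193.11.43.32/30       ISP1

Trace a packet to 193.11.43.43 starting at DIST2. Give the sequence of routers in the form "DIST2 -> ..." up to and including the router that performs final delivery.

DIST2 -> CORE -> ACCESS

At DIST2: longest match for 193.11.43.43 is 193.11.0.0/16 -> CORE
At CORE: longest match for 193.11.43.43 is 193.0.0.0/8 -> ACCESS
At ACCESS: longest match for 193.11.43.43 is 193.0.0.0/8 -> directly connected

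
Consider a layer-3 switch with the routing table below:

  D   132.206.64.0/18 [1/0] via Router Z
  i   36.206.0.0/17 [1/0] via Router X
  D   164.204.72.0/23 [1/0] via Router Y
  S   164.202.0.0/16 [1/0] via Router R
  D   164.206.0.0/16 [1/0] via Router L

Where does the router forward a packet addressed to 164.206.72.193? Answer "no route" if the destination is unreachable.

Router L

Routes whose prefix contains 164.206.72.193:
  164.206.0.0/16 (164.206.0.0 - 164.206.255.255) -> Router L
More-specific entries that do NOT match:
  164.204.72.0/23 (164.204.72.0 - 164.204.73.255) does not contain 164.206.72.193
  132.206.64.0/18 (132.206.64.0 - 132.206.127.255) does not contain 164.206.72.193
  36.206.0.0/17 (36.206.0.0 - 36.206.127.255) does not contain 164.206.72.193
Longest matching prefix is /16 -> next hop Router L.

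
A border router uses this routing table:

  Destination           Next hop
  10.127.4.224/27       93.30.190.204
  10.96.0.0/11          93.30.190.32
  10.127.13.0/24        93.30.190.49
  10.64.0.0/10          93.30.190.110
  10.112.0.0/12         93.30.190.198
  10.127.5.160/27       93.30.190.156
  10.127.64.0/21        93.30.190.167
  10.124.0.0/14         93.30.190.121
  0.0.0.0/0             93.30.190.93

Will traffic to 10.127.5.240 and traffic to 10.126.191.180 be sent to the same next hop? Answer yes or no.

10.127.5.240: longest match 10.124.0.0/14 -> 93.30.190.121
10.126.191.180: longest match 10.124.0.0/14 -> 93.30.190.121

yes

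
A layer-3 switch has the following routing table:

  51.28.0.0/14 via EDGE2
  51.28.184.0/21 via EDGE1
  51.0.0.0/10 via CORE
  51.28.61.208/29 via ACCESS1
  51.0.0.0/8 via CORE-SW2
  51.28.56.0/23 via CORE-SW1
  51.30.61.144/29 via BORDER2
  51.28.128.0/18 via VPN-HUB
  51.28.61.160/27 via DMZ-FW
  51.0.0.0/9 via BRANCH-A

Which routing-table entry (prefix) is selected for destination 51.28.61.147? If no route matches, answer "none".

Entries matching 51.28.61.147:
  51.0.0.0/8 (51.0.0.0 - 51.255.255.255)
  51.0.0.0/9 (51.0.0.0 - 51.127.255.255)
  51.0.0.0/10 (51.0.0.0 - 51.63.255.255)
  51.28.0.0/14 (51.28.0.0 - 51.31.255.255)
Most specific is 51.28.0.0/14.

51.28.0.0/14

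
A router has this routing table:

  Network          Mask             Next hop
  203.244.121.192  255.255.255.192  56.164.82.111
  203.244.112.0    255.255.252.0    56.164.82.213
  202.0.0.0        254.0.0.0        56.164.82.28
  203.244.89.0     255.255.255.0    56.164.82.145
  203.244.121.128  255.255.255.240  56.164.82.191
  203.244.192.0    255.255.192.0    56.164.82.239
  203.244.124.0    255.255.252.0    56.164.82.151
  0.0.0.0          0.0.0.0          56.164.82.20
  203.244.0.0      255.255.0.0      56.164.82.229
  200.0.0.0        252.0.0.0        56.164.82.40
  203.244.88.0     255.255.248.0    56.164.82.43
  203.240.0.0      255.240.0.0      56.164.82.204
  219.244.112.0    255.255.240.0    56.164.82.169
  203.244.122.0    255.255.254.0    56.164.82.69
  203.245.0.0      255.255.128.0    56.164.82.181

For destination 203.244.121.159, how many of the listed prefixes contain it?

Prefixes containing 203.244.121.159:
  0.0.0.0/0 (default, matches everything)
  200.0.0.0/6 (200.0.0.0 - 203.255.255.255)
  202.0.0.0/7 (202.0.0.0 - 203.255.255.255)
  203.240.0.0/12 (203.240.0.0 - 203.255.255.255)
  203.244.0.0/16 (203.244.0.0 - 203.244.255.255)
Total matching entries: 5.

5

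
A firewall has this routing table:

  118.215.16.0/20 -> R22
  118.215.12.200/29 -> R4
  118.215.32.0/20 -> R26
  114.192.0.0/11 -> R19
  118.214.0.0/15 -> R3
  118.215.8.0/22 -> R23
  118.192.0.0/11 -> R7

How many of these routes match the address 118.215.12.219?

2

Prefixes containing 118.215.12.219:
  118.192.0.0/11 (118.192.0.0 - 118.223.255.255)
  118.214.0.0/15 (118.214.0.0 - 118.215.255.255)
Total matching entries: 2.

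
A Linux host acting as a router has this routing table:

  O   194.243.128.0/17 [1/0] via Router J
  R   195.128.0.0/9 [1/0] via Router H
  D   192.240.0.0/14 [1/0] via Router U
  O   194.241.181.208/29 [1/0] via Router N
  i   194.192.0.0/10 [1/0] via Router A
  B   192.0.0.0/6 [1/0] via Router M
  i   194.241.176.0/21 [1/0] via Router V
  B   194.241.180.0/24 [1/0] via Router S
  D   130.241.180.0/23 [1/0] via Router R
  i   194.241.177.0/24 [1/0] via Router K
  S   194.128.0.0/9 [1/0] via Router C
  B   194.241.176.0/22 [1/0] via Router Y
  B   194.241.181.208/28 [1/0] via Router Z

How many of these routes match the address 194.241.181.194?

Prefixes containing 194.241.181.194:
  192.0.0.0/6 (192.0.0.0 - 195.255.255.255)
  194.128.0.0/9 (194.128.0.0 - 194.255.255.255)
  194.192.0.0/10 (194.192.0.0 - 194.255.255.255)
  194.241.176.0/21 (194.241.176.0 - 194.241.183.255)
Total matching entries: 4.

4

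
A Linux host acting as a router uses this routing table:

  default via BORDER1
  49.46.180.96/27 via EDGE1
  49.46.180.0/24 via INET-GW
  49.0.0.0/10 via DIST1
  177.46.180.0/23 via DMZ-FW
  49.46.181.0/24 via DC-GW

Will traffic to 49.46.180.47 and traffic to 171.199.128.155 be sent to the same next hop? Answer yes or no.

no

49.46.180.47: longest match 49.46.180.0/24 -> INET-GW
171.199.128.155: longest match 0.0.0.0/0 -> BORDER1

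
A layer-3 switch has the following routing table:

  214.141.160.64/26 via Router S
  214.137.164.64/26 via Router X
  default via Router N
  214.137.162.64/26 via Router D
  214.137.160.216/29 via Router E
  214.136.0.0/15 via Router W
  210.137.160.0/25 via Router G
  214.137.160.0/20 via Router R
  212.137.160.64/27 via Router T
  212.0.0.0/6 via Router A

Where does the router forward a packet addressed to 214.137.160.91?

Routes whose prefix contains 214.137.160.91:
  0.0.0.0/0 (default, matches everything) -> Router N
  212.0.0.0/6 (212.0.0.0 - 215.255.255.255) -> Router A
  214.136.0.0/15 (214.136.0.0 - 214.137.255.255) -> Router W
  214.137.160.0/20 (214.137.160.0 - 214.137.175.255) -> Router R
More-specific entries that do NOT match:
  214.137.160.216/29 (214.137.160.216 - 214.137.160.223) does not contain 214.137.160.91
  212.137.160.64/27 (212.137.160.64 - 212.137.160.95) does not contain 214.137.160.91
  214.141.160.64/26 (214.141.160.64 - 214.141.160.127) does not contain 214.137.160.91
  214.137.164.64/26 (214.137.164.64 - 214.137.164.127) does not contain 214.137.160.91
  214.137.162.64/26 (214.137.162.64 - 214.137.162.127) does not contain 214.137.160.91
  210.137.160.0/25 (210.137.160.0 - 210.137.160.127) does not contain 214.137.160.91
Longest matching prefix is /20 -> next hop Router R.

Router R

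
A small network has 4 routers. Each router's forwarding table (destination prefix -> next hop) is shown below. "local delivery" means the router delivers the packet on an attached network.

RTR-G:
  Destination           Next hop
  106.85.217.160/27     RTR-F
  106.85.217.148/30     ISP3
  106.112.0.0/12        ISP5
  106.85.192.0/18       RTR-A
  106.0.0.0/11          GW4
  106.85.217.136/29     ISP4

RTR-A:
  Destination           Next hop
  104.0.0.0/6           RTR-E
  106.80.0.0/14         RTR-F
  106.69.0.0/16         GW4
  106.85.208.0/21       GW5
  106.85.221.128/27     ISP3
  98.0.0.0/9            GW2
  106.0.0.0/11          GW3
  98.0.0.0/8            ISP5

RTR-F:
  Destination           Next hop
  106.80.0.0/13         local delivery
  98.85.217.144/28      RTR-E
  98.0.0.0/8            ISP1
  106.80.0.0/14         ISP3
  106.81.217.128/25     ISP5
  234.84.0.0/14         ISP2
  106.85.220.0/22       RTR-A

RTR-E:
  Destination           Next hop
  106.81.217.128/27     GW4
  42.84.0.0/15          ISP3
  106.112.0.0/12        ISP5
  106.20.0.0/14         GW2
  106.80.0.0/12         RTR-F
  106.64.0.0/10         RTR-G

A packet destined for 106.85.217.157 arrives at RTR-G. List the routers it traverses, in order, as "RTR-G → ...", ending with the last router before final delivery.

RTR-G → RTR-A → RTR-E → RTR-F

At RTR-G: longest match for 106.85.217.157 is 106.85.192.0/18 -> RTR-A
At RTR-A: longest match for 106.85.217.157 is 104.0.0.0/6 -> RTR-E
At RTR-E: longest match for 106.85.217.157 is 106.80.0.0/12 -> RTR-F
At RTR-F: longest match for 106.85.217.157 is 106.80.0.0/13 -> local delivery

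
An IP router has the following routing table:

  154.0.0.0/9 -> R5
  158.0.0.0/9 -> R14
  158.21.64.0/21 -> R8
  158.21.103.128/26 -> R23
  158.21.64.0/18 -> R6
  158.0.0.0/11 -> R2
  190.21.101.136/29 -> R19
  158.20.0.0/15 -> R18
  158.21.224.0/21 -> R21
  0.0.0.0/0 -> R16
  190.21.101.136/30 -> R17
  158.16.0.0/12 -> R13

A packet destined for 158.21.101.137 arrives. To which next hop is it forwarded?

Routes whose prefix contains 158.21.101.137:
  0.0.0.0/0 (default, matches everything) -> R16
  158.0.0.0/9 (158.0.0.0 - 158.127.255.255) -> R14
  158.0.0.0/11 (158.0.0.0 - 158.31.255.255) -> R2
  158.16.0.0/12 (158.16.0.0 - 158.31.255.255) -> R13
  158.20.0.0/15 (158.20.0.0 - 158.21.255.255) -> R18
  158.21.64.0/18 (158.21.64.0 - 158.21.127.255) -> R6
More-specific entries that do NOT match:
  190.21.101.136/30 (190.21.101.136 - 190.21.101.139) does not contain 158.21.101.137
  190.21.101.136/29 (190.21.101.136 - 190.21.101.143) does not contain 158.21.101.137
  158.21.103.128/26 (158.21.103.128 - 158.21.103.191) does not contain 158.21.101.137
  158.21.64.0/21 (158.21.64.0 - 158.21.71.255) does not contain 158.21.101.137
  158.21.224.0/21 (158.21.224.0 - 158.21.231.255) does not contain 158.21.101.137
Longest matching prefix is /18 -> next hop R6.

R6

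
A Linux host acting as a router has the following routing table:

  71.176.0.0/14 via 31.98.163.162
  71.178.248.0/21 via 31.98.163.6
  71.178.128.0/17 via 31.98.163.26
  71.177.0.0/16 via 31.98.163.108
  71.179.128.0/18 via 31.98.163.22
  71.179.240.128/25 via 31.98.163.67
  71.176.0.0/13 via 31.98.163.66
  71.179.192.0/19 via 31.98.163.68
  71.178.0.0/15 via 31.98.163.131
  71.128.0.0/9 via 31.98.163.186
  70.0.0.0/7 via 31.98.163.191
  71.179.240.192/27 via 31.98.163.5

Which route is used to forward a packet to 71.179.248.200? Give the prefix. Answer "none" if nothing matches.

Entries matching 71.179.248.200:
  70.0.0.0/7 (70.0.0.0 - 71.255.255.255)
  71.128.0.0/9 (71.128.0.0 - 71.255.255.255)
  71.176.0.0/13 (71.176.0.0 - 71.183.255.255)
  71.176.0.0/14 (71.176.0.0 - 71.179.255.255)
  71.178.0.0/15 (71.178.0.0 - 71.179.255.255)
Most specific is 71.178.0.0/15.

71.178.0.0/15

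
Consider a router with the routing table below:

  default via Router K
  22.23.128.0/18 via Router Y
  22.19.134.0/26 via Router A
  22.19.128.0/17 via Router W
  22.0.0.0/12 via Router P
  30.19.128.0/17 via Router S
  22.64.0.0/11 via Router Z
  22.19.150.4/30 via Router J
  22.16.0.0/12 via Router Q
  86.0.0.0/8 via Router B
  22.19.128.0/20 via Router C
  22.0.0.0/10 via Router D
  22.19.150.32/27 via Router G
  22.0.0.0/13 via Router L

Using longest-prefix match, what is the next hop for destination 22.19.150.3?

Routes whose prefix contains 22.19.150.3:
  0.0.0.0/0 (default, matches everything) -> Router K
  22.0.0.0/10 (22.0.0.0 - 22.63.255.255) -> Router D
  22.16.0.0/12 (22.16.0.0 - 22.31.255.255) -> Router Q
  22.19.128.0/17 (22.19.128.0 - 22.19.255.255) -> Router W
More-specific entries that do NOT match:
  22.19.150.4/30 (22.19.150.4 - 22.19.150.7) does not contain 22.19.150.3
  22.19.150.32/27 (22.19.150.32 - 22.19.150.63) does not contain 22.19.150.3
  22.19.134.0/26 (22.19.134.0 - 22.19.134.63) does not contain 22.19.150.3
  22.19.128.0/20 (22.19.128.0 - 22.19.143.255) does not contain 22.19.150.3
  22.23.128.0/18 (22.23.128.0 - 22.23.191.255) does not contain 22.19.150.3
Longest matching prefix is /17 -> next hop Router W.

Router W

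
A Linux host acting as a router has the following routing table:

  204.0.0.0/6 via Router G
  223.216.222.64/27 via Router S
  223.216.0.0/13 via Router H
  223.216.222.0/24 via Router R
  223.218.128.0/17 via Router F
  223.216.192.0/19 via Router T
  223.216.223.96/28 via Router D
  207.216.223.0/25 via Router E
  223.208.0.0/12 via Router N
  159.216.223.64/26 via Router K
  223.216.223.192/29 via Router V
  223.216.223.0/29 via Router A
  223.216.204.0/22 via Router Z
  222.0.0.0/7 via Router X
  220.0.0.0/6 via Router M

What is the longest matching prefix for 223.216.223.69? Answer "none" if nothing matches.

223.216.192.0/19

Entries matching 223.216.223.69:
  220.0.0.0/6 (220.0.0.0 - 223.255.255.255)
  222.0.0.0/7 (222.0.0.0 - 223.255.255.255)
  223.208.0.0/12 (223.208.0.0 - 223.223.255.255)
  223.216.0.0/13 (223.216.0.0 - 223.223.255.255)
  223.216.192.0/19 (223.216.192.0 - 223.216.223.255)
Most specific is 223.216.192.0/19.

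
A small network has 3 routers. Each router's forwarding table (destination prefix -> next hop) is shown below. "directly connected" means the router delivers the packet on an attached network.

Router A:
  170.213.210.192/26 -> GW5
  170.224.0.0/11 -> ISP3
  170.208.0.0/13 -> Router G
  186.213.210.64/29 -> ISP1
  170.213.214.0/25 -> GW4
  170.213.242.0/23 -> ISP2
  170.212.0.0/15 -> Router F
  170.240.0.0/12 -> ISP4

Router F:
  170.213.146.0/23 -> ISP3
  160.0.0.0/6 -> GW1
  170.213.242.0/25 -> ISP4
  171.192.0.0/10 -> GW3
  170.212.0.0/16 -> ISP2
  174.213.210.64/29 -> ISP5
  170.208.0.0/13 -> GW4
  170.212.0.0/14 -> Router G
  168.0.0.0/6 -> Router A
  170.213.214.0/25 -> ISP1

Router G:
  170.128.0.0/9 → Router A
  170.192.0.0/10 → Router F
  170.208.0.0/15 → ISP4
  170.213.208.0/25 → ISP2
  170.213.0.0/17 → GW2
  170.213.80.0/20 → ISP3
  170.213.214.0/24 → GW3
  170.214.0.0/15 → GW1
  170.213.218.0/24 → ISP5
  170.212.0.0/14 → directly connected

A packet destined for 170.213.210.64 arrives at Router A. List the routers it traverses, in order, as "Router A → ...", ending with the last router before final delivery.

Router A → Router F → Router G

At Router A: longest match for 170.213.210.64 is 170.212.0.0/15 -> Router F
At Router F: longest match for 170.213.210.64 is 170.212.0.0/14 -> Router G
At Router G: longest match for 170.213.210.64 is 170.212.0.0/14 -> directly connected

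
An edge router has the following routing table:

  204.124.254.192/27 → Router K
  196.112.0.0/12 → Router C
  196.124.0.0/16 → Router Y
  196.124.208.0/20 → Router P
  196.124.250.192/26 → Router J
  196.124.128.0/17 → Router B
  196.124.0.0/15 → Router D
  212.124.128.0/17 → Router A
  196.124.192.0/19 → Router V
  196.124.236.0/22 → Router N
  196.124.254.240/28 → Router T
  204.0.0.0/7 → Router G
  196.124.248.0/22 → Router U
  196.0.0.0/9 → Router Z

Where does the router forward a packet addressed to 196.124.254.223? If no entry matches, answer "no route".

Routes whose prefix contains 196.124.254.223:
  196.0.0.0/9 (196.0.0.0 - 196.127.255.255) -> Router Z
  196.112.0.0/12 (196.112.0.0 - 196.127.255.255) -> Router C
  196.124.0.0/15 (196.124.0.0 - 196.125.255.255) -> Router D
  196.124.0.0/16 (196.124.0.0 - 196.124.255.255) -> Router Y
  196.124.128.0/17 (196.124.128.0 - 196.124.255.255) -> Router B
More-specific entries that do NOT match:
  196.124.254.240/28 (196.124.254.240 - 196.124.254.255) does not contain 196.124.254.223
  204.124.254.192/27 (204.124.254.192 - 204.124.254.223) does not contain 196.124.254.223
  196.124.250.192/26 (196.124.250.192 - 196.124.250.255) does not contain 196.124.254.223
  196.124.236.0/22 (196.124.236.0 - 196.124.239.255) does not contain 196.124.254.223
  196.124.248.0/22 (196.124.248.0 - 196.124.251.255) does not contain 196.124.254.223
  196.124.208.0/20 (196.124.208.0 - 196.124.223.255) does not contain 196.124.254.223
  196.124.192.0/19 (196.124.192.0 - 196.124.223.255) does not contain 196.124.254.223
Longest matching prefix is /17 -> next hop Router B.

Router B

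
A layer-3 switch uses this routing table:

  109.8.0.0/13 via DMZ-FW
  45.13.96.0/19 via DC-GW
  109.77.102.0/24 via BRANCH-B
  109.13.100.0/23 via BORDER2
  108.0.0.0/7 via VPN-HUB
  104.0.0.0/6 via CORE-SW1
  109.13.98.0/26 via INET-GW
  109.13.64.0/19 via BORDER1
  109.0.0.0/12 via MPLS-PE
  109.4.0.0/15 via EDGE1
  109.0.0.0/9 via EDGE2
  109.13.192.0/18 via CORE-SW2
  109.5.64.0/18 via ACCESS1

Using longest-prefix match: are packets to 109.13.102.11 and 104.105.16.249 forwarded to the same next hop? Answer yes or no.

no

109.13.102.11: longest match 109.8.0.0/13 -> DMZ-FW
104.105.16.249: longest match 104.0.0.0/6 -> CORE-SW1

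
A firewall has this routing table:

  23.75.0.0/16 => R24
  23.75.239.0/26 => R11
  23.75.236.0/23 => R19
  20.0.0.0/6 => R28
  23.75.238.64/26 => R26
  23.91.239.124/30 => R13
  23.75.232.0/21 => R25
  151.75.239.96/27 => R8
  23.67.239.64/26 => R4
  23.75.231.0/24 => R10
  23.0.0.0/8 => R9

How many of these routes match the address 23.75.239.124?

4

Prefixes containing 23.75.239.124:
  20.0.0.0/6 (20.0.0.0 - 23.255.255.255)
  23.0.0.0/8 (23.0.0.0 - 23.255.255.255)
  23.75.0.0/16 (23.75.0.0 - 23.75.255.255)
  23.75.232.0/21 (23.75.232.0 - 23.75.239.255)
Total matching entries: 4.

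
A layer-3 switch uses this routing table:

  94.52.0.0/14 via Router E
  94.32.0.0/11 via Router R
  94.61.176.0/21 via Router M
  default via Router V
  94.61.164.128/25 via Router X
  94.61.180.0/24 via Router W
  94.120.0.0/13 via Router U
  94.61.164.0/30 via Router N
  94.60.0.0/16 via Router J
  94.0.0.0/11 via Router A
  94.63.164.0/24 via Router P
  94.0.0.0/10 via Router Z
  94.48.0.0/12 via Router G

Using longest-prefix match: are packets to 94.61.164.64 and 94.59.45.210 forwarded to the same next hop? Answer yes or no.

yes

94.61.164.64: longest match 94.48.0.0/12 -> Router G
94.59.45.210: longest match 94.48.0.0/12 -> Router G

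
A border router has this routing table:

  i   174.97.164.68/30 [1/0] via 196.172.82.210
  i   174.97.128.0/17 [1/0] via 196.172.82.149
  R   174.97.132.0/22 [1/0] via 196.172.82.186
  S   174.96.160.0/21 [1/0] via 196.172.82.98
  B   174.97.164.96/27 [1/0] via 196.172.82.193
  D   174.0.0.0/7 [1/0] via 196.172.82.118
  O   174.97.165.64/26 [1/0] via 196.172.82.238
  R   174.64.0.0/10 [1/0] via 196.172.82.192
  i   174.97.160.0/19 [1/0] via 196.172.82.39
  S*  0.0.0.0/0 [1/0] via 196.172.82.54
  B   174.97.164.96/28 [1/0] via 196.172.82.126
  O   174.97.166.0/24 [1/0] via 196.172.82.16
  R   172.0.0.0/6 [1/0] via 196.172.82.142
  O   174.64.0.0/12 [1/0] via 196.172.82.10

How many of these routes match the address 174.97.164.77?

6

Prefixes containing 174.97.164.77:
  0.0.0.0/0 (default, matches everything)
  172.0.0.0/6 (172.0.0.0 - 175.255.255.255)
  174.0.0.0/7 (174.0.0.0 - 175.255.255.255)
  174.64.0.0/10 (174.64.0.0 - 174.127.255.255)
  174.97.128.0/17 (174.97.128.0 - 174.97.255.255)
  174.97.160.0/19 (174.97.160.0 - 174.97.191.255)
Total matching entries: 6.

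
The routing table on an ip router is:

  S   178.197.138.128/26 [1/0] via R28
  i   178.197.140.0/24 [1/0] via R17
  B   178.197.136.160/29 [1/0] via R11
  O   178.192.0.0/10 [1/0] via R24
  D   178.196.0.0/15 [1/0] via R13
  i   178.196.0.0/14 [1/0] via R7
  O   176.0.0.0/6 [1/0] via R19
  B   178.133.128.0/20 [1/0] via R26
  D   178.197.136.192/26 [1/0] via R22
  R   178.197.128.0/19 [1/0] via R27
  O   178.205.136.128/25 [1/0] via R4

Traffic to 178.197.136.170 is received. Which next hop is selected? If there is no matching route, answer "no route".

R27

Routes whose prefix contains 178.197.136.170:
  176.0.0.0/6 (176.0.0.0 - 179.255.255.255) -> R19
  178.192.0.0/10 (178.192.0.0 - 178.255.255.255) -> R24
  178.196.0.0/14 (178.196.0.0 - 178.199.255.255) -> R7
  178.196.0.0/15 (178.196.0.0 - 178.197.255.255) -> R13
  178.197.128.0/19 (178.197.128.0 - 178.197.159.255) -> R27
More-specific entries that do NOT match:
  178.197.136.160/29 (178.197.136.160 - 178.197.136.167) does not contain 178.197.136.170
  178.197.138.128/26 (178.197.138.128 - 178.197.138.191) does not contain 178.197.136.170
  178.197.136.192/26 (178.197.136.192 - 178.197.136.255) does not contain 178.197.136.170
  178.205.136.128/25 (178.205.136.128 - 178.205.136.255) does not contain 178.197.136.170
  178.197.140.0/24 (178.197.140.0 - 178.197.140.255) does not contain 178.197.136.170
  178.133.128.0/20 (178.133.128.0 - 178.133.143.255) does not contain 178.197.136.170
Longest matching prefix is /19 -> next hop R27.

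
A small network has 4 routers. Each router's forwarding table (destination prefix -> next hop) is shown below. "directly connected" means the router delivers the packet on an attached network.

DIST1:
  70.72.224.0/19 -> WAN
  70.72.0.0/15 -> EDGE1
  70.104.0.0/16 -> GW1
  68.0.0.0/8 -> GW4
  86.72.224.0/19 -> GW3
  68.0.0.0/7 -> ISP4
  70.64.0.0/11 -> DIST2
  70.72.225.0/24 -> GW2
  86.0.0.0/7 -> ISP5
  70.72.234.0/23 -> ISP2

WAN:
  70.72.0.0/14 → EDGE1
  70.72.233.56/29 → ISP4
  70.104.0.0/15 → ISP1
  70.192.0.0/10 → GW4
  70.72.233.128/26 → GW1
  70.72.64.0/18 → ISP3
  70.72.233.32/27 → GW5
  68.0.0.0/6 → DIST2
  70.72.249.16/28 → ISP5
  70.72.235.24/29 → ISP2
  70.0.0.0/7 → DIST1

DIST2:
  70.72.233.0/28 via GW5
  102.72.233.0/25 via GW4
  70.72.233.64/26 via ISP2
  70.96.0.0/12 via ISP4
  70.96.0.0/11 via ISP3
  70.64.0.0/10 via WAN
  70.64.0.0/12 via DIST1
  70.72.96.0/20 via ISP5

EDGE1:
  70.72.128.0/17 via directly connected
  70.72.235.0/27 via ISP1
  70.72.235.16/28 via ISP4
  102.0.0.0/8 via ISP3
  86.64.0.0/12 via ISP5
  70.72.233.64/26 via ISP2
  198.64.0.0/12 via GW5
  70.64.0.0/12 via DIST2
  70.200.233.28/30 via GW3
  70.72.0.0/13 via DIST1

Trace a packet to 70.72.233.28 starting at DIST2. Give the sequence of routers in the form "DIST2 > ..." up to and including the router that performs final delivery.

DIST2 > DIST1 > WAN > EDGE1

At DIST2: longest match for 70.72.233.28 is 70.64.0.0/12 -> DIST1
At DIST1: longest match for 70.72.233.28 is 70.72.224.0/19 -> WAN
At WAN: longest match for 70.72.233.28 is 70.72.0.0/14 -> EDGE1
At EDGE1: longest match for 70.72.233.28 is 70.72.128.0/17 -> directly connected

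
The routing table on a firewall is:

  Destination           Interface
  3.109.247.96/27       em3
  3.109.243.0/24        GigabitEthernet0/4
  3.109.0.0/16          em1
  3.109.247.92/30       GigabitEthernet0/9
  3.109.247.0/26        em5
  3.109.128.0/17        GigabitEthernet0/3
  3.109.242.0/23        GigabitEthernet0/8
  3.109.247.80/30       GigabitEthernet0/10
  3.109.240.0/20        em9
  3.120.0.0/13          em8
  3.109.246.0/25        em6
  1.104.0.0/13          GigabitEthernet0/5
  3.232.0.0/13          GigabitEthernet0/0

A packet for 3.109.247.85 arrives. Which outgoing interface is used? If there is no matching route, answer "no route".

Routes whose prefix contains 3.109.247.85:
  3.109.0.0/16 (3.109.0.0 - 3.109.255.255) -> em1
  3.109.128.0/17 (3.109.128.0 - 3.109.255.255) -> GigabitEthernet0/3
  3.109.240.0/20 (3.109.240.0 - 3.109.255.255) -> em9
More-specific entries that do NOT match:
  3.109.247.92/30 (3.109.247.92 - 3.109.247.95) does not contain 3.109.247.85
  3.109.247.80/30 (3.109.247.80 - 3.109.247.83) does not contain 3.109.247.85
  3.109.247.96/27 (3.109.247.96 - 3.109.247.127) does not contain 3.109.247.85
  3.109.247.0/26 (3.109.247.0 - 3.109.247.63) does not contain 3.109.247.85
  3.109.246.0/25 (3.109.246.0 - 3.109.246.127) does not contain 3.109.247.85
  3.109.243.0/24 (3.109.243.0 - 3.109.243.255) does not contain 3.109.247.85
  3.109.242.0/23 (3.109.242.0 - 3.109.243.255) does not contain 3.109.247.85
Longest matching prefix is /20 -> interface em9.

em9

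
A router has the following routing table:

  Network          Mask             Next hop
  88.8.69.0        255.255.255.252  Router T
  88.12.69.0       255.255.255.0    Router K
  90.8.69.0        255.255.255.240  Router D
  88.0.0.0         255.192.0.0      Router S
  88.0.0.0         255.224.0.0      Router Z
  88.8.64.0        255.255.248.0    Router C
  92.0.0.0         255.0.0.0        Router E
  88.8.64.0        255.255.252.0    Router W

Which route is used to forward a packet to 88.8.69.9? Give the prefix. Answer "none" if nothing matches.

Entries matching 88.8.69.9:
  88.0.0.0/10 (88.0.0.0 - 88.63.255.255)
  88.0.0.0/11 (88.0.0.0 - 88.31.255.255)
  88.8.64.0/21 (88.8.64.0 - 88.8.71.255)
Most specific is 88.8.64.0/21.

88.8.64.0/21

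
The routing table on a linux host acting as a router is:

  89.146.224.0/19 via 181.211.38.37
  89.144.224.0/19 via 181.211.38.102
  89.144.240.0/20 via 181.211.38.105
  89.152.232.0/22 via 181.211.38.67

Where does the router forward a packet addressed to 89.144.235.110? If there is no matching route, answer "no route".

Routes whose prefix contains 89.144.235.110:
  89.144.224.0/19 (89.144.224.0 - 89.144.255.255) -> 181.211.38.102
More-specific entries that do NOT match:
  89.152.232.0/22 (89.152.232.0 - 89.152.235.255) does not contain 89.144.235.110
  89.144.240.0/20 (89.144.240.0 - 89.144.255.255) does not contain 89.144.235.110
Longest matching prefix is /19 -> next hop 181.211.38.102.

181.211.38.102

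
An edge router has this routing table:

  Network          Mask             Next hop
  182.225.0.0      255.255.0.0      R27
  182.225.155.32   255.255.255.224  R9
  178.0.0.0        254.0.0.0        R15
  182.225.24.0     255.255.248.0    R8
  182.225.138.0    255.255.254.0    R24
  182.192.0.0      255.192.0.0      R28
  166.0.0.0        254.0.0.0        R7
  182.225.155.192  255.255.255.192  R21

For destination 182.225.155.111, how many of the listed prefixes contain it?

Prefixes containing 182.225.155.111:
  182.192.0.0/10 (182.192.0.0 - 182.255.255.255)
  182.225.0.0/16 (182.225.0.0 - 182.225.255.255)
Total matching entries: 2.

2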